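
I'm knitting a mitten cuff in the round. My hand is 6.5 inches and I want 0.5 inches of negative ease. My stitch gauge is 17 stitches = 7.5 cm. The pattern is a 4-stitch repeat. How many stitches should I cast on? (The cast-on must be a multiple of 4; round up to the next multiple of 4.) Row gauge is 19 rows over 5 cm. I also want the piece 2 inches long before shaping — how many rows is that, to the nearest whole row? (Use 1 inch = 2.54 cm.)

Finished = 6.5 − 0.5 = 6 inches.
6 inches × 2.54 = 15.24 cm.
17/7.5 = 2.267 sts per cm; 15.24 × 2.267 = 34.54 sts.
Next multiple of 4 → 36.
2 inches = 5.08 cm; × 3.8 = 19.30 → 19 rows.

Cast on 36 stitches; work 19 rows.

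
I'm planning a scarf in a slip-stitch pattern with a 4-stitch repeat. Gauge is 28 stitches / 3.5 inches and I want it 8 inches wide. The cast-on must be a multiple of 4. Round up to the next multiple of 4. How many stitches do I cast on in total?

28 / 3.5 = 8 sts per inch.
8 × 8 = 64.00 sts.
Next multiple of 4: 64.

Cast on 64 stitches.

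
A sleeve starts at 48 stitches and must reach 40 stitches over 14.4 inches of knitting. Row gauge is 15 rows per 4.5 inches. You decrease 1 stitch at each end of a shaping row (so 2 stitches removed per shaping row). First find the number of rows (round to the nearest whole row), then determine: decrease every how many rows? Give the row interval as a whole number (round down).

Decrease every 12th row.

Rows = 14.4 × 3.333 = 48.0 → 48 rows.
Stitches to remove: 8 → 4 shaping rows (at 2 st each).
48 / 4 = 12.00 → every 12 rows.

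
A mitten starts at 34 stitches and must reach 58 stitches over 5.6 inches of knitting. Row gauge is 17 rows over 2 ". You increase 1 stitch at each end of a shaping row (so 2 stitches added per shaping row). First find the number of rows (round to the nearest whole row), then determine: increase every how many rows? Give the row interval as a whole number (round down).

Increase every 4th row.

Rows = 5.6 × 8.5 = 47.6 → 48 rows.
Stitches to add: 24 → 12 shaping rows (at 2 st each).
48 / 12 = 4.00 → every 4 rows.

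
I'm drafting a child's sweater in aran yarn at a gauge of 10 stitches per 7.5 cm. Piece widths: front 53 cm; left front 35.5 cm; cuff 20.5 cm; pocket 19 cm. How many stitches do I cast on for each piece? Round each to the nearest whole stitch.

Rate = 10/7.5 = 1.333 sts per cm.
front: 53 × 1.333 = 70.67 → 71.
left front: 35.5 × 1.333 = 47.33 → 47.
cuff: 20.5 × 1.333 = 27.33 → 27.
pocket: 19 × 1.333 = 25.33 → 25.

front 71; left front 47; cuff 27; pocket 25.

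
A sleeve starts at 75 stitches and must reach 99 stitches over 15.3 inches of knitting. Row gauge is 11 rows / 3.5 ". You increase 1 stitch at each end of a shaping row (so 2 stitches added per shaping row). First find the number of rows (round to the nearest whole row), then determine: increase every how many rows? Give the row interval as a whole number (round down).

Rows = 15.3 × 3.143 = 48.1 → 48 rows.
Stitches to add: 24 → 12 shaping rows (at 2 st each).
48 / 12 = 4.00 → every 4 rows.

Increase every 4th row.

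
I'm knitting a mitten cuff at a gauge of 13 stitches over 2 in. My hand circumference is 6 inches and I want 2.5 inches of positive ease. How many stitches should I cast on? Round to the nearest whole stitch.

Finished = 6 + 2.5 = 8.5 in.
13 / 2 = 6.5 sts per inch.
8.50 × 6.5 = 55.25 sts.
→ 55 sts.

Cast on 55 stitches.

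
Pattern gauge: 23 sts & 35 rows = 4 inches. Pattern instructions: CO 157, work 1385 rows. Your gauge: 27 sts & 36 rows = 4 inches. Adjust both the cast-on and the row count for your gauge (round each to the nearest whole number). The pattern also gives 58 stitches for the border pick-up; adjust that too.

Cast on 184 stitches; work 1425 rows; border pick-up 68 stitches.

Stitches: 157 × 27/23 = 184.30 → 184.
Rows: 1385 × 36/35 = 1424.57 → 1425.
border pick-up: 58 × 27/23 = 68.09 → 68.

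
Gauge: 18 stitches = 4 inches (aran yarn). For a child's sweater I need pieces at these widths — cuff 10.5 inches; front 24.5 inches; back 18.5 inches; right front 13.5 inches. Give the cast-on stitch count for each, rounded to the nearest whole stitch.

cuff 47; front 110; back 83; right front 61.

Rate = 18/4 = 4.5 sts per in.
cuff: 10.5 × 4.5 = 47.25 → 47.
front: 24.5 × 4.5 = 110.25 → 110.
back: 18.5 × 4.5 = 83.25 → 83.
right front: 13.5 × 4.5 = 60.75 → 61.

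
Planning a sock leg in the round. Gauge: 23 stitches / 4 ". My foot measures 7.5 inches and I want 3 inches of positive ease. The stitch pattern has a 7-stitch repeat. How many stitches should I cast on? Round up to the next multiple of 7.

CO 63 sts.

Finished = 7.5 + 3 = 10.5 inches.
23 / 4 = 5.75 sts/in.
10.5 × 5.75 = 60.38 sts.
Next multiple of 7: 63.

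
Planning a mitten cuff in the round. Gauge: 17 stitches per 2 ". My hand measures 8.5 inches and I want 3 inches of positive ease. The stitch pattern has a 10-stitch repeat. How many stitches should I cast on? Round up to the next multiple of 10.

Finished = 8.5 + 3 = 11.5 inches.
17 / 2 = 8.5 sts/in.
11.5 × 8.5 = 97.75 sts.
Next multiple of 10: 100.

Cast on 100 stitches.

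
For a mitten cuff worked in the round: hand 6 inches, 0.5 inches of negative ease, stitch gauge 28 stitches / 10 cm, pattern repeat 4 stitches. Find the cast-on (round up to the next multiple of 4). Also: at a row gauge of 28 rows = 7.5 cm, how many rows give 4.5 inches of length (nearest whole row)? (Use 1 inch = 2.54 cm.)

Finished = 6 − 0.5 = 5.5 inches.
5.5 inches × 2.54 = 13.97 cm.
28/10 = 2.8 sts per cm; 13.97 × 2.8 = 39.12 sts.
Next multiple of 4 → 40.
4.5 inches = 11.43 cm; × 3.733 = 42.67 → 43 rows.

Cast on 40 stitches; work 43 rows.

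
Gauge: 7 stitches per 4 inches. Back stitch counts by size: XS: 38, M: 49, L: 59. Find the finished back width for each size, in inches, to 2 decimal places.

7/4 = 1.75 sts per in.
XS: 38 / 1.75 = 21.714 → 21.71 in.
M: 49 / 1.75 = 28.000 → 28.00 in.
L: 59 / 1.75 = 33.714 → 33.71 in.

XS 21.71 inches; M 28.00 inches; L 33.71 inches.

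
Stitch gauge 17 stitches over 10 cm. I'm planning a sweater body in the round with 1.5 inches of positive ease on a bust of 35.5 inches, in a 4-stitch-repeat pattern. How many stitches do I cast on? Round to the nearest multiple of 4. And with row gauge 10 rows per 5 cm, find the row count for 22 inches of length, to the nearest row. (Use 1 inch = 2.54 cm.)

Finished = 35.5 + 1.5 = 37 inches.
37 inches × 2.54 = 93.98 cm.
17/10 = 1.7 sts per cm; 93.98 × 1.7 = 159.77 sts.
Nearest multiple of 4 → 160.
22 inches = 55.88 cm; × 2 = 111.76 → 112 rows.

Cast on 160 stitches; work 112 rows.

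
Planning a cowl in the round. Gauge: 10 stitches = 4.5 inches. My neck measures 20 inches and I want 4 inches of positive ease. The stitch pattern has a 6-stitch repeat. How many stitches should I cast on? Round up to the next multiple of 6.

Finished = 20 + 4 = 24 inches.
10 / 4.5 = 2.222 sts/in.
24 × 2.222 = 53.33 sts.
Next multiple of 6: 54.

CO 54 sts.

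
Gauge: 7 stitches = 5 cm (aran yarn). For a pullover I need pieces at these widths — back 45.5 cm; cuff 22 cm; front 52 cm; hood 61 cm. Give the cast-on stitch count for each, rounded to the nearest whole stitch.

Rate = 7/5 = 1.4 sts per cm.
back: 45.5 × 1.4 = 63.70 → 64.
cuff: 22 × 1.4 = 30.80 → 31.
front: 52 × 1.4 = 72.80 → 73.
hood: 61 × 1.4 = 85.40 → 85.

back 64; cuff 31; front 73; hood 85.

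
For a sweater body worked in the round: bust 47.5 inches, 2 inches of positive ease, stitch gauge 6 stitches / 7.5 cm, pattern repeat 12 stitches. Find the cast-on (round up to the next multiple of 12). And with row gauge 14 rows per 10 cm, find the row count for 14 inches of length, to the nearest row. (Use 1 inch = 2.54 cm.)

Finished = 47.5 + 2 = 49.5 inches.
49.5 inches × 2.54 = 125.73 cm.
6/7.5 = 0.8 sts per cm; 125.73 × 0.8 = 100.58 sts.
Next multiple of 12 → 108.
14 inches = 35.56 cm; × 1.4 = 49.78 → 50 rows.

Cast on 108 stitches; work 50 rows.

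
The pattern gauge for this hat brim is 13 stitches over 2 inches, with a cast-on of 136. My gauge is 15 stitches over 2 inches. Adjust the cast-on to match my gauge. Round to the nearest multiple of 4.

Scale factor = 15 / 13 = 1.154.
136 × 15 / 13 = 156.92 sts.
→ 156 sts.

CO 156 sts.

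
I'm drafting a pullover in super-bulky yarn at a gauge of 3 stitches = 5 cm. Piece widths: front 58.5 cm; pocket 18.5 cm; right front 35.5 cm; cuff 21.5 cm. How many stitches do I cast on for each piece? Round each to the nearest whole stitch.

Rate = 3/5 = 0.6 sts per cm.
front: 58.5 × 0.6 = 35.10 → 35.
pocket: 18.5 × 0.6 = 11.10 → 11.
right front: 35.5 × 0.6 = 21.30 → 21.
cuff: 21.5 × 0.6 = 12.90 → 13.

front 35; pocket 11; right front 21; cuff 13.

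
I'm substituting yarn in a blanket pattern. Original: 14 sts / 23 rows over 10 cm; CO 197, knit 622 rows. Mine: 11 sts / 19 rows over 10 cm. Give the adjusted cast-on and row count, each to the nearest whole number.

Stitches: 197 × 11/14 = 154.79 → 155.
Rows: 622 × 19/23 = 513.83 → 514.

Cast on 155 stitches; work 514 rows.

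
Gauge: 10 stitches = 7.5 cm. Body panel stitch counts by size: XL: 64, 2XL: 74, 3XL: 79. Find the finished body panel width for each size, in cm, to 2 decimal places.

XL 48.00 cm; 2XL 55.50 cm; 3XL 59.25 cm.

10/7.5 = 1.333 sts per cm.
XL: 64 / 1.333 = 48.000 → 48.00 cm.
2XL: 74 / 1.333 = 55.500 → 55.50 cm.
3XL: 79 / 1.333 = 59.250 → 59.25 cm.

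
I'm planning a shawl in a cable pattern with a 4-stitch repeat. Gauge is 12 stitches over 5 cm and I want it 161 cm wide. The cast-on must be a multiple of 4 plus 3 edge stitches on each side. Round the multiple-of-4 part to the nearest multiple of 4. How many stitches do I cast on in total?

12 / 5 = 2.4 sts per cm.
161 × 2.4 = 386.40 sts.
Less 6 edge sts → 380.40 for the repeat.
Nearest multiple of 4: 380.
Add back 6 edge sts → 386.

Cast on 386 stitches.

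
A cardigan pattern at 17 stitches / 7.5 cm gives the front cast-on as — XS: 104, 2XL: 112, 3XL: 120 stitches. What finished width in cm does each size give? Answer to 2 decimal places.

XS 45.88 cm; 2XL 49.41 cm; 3XL 52.94 cm.

17/7.5 = 2.267 sts per cm.
XS: 104 / 2.267 = 45.882 → 45.88 cm.
2XL: 112 / 2.267 = 49.412 → 49.41 cm.
3XL: 120 / 2.267 = 52.941 → 52.94 cm.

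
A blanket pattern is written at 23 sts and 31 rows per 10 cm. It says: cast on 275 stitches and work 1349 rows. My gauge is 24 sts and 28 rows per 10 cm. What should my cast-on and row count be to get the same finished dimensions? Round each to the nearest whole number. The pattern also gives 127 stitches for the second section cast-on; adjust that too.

Stitches: 275 × 24/23 = 286.96 → 287.
Rows: 1349 × 28/31 = 1218.45 → 1218.
second section cast-on: 127 × 24/23 = 132.52 → 133.

Cast on 287 stitches; work 1218 rows; second section cast-on 133 stitches.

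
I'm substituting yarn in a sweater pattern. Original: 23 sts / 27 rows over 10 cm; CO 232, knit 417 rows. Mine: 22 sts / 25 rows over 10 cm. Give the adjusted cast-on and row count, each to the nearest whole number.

Cast on 222 stitches; work 386 rows.

Stitches: 232 × 22/23 = 221.91 → 222.
Rows: 417 × 25/27 = 386.11 → 386.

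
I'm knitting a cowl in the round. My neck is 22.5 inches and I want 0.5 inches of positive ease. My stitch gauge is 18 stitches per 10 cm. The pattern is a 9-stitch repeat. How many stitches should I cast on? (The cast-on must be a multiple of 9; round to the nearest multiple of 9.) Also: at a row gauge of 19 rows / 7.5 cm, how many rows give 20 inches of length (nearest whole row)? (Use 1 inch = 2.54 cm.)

Finished = 22.5 + 0.5 = 23 inches.
23 inches × 2.54 = 58.42 cm.
18/10 = 1.8 sts per cm; 58.42 × 1.8 = 105.16 sts.
Nearest multiple of 9 → 108.
20 inches = 50.80 cm; × 2.533 = 128.69 → 129 rows.

Cast on 108 stitches; work 129 rows.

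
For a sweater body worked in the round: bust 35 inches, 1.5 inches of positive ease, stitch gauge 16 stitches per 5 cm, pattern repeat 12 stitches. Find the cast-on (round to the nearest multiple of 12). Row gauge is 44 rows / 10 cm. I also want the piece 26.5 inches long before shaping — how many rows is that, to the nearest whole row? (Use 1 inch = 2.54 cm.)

Cast on 300 stitches; work 296 rows.

Finished = 35 + 1.5 = 36.5 inches.
36.5 inches × 2.54 = 92.71 cm.
16/5 = 3.2 sts per cm; 92.71 × 3.2 = 296.67 sts.
Nearest multiple of 12 → 300.
26.5 inches = 67.31 cm; × 4.4 = 296.16 → 296 rows.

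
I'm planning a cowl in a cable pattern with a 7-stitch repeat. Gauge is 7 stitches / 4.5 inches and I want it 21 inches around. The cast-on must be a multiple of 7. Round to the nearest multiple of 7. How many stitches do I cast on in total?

7 / 4.5 = 1.556 sts per inch.
21 × 1.556 = 32.67 sts.
Nearest multiple of 7: 35.

Cast on 35 stitches.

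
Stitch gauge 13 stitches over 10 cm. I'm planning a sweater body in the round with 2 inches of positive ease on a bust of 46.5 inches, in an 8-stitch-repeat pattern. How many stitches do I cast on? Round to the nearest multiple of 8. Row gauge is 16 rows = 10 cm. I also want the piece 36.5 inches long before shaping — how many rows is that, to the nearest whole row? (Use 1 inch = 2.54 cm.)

Finished = 46.5 + 2 = 48.5 inches.
48.5 inches × 2.54 = 123.19 cm.
13/10 = 1.3 sts per cm; 123.19 × 1.3 = 160.15 sts.
Nearest multiple of 8 → 160.
36.5 inches = 92.71 cm; × 1.6 = 148.34 → 148 rows.

Cast on 160 stitches; work 148 rows.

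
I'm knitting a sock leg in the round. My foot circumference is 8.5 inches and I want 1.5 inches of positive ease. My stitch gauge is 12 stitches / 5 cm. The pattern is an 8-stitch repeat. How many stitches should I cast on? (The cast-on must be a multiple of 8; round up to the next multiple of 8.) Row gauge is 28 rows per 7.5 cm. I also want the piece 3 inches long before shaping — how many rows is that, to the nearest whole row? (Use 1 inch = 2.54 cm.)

Cast on 64 stitches; work 28 rows.

Finished = 8.5 + 1.5 = 10 inches.
10 inches × 2.54 = 25.40 cm.
12/5 = 2.4 sts per cm; 25.40 × 2.4 = 60.96 sts.
Next multiple of 8 → 64.
3 inches = 7.62 cm; × 3.733 = 28.45 → 28 rows.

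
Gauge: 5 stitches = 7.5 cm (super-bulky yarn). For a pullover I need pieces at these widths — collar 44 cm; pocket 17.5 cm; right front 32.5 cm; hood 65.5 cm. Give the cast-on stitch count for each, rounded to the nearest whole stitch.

Rate = 5/7.5 = 0.667 sts per cm.
collar: 44 × 0.667 = 29.33 → 29.
pocket: 17.5 × 0.667 = 11.67 → 12.
right front: 32.5 × 0.667 = 21.67 → 22.
hood: 65.5 × 0.667 = 43.67 → 44.

collar 29; pocket 12; right front 22; hood 44.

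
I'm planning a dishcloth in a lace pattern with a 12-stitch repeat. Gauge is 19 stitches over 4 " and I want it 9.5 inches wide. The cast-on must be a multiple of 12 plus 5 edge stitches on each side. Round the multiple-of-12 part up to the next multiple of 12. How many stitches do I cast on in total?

19 / 4 = 4.75 sts per inch.
9.5 × 4.75 = 45.12 sts.
Less 10 edge sts → 35.12 for the repeat.
Next multiple of 12: 36.
Add back 10 edge sts → 46.

CO 46 sts.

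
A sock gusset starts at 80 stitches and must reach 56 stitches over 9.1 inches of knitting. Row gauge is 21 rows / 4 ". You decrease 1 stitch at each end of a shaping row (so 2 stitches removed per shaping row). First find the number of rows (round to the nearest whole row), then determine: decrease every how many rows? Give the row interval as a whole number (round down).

Decrease every 4th row.

Rows = 9.1 × 5.25 = 47.8 → 48 rows.
Stitches to remove: 24 → 12 shaping rows (at 2 st each).
48 / 12 = 4.00 → every 4 rows.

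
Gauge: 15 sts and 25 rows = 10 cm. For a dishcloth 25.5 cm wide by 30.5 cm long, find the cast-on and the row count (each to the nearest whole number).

Stitch gauge = 15/10 = 1.5 sts/cm; 25.5 × 1.5 = 38.25 → 38 sts.
Row gauge = 25/10 = 2.5 rows/cm; 30.5 × 2.5 = 76.25 → 76 rows.

Cast on 38 stitches and work 76 rows.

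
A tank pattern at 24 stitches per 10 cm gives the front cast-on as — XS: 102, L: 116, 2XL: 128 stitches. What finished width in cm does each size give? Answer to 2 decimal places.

24/10 = 2.4 sts per cm.
XS: 102 / 2.4 = 42.500 → 42.50 cm.
L: 116 / 2.4 = 48.333 → 48.33 cm.
2XL: 128 / 2.4 = 53.333 → 53.33 cm.

XS 42.50 cm; L 48.33 cm; 2XL 53.33 cm.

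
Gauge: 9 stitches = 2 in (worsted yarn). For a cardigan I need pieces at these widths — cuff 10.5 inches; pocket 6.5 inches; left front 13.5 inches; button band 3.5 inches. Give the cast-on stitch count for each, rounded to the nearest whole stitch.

Rate = 9/2 = 4.5 sts per in.
cuff: 10.5 × 4.5 = 47.25 → 47.
pocket: 6.5 × 4.5 = 29.25 → 29.
left front: 13.5 × 4.5 = 60.75 → 61.
button band: 3.5 × 4.5 = 15.75 → 16.

cuff 47; pocket 29; left front 61; button band 16.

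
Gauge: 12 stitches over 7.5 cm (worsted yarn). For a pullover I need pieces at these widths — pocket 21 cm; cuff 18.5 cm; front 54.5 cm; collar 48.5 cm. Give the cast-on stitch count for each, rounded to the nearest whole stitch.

Rate = 12/7.5 = 1.6 sts per cm.
pocket: 21 × 1.6 = 33.60 → 34.
cuff: 18.5 × 1.6 = 29.60 → 30.
front: 54.5 × 1.6 = 87.20 → 87.
collar: 48.5 × 1.6 = 77.60 → 78.

pocket 34; cuff 30; front 87; collar 78.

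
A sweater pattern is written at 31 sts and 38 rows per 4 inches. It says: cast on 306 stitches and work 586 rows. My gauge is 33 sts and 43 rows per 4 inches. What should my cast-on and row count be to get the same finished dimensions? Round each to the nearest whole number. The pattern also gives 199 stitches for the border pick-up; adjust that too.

Stitches: 306 × 33/31 = 325.74 → 326.
Rows: 586 × 43/38 = 663.11 → 663.
border pick-up: 199 × 33/31 = 211.84 → 212.

Cast on 326 stitches; work 663 rows; border pick-up 212 stitches.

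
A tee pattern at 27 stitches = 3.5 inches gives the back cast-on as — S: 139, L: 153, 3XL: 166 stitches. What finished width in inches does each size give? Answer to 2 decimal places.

27/3.5 = 7.714 sts per in.
S: 139 / 7.714 = 18.019 → 18.02 in.
L: 153 / 7.714 = 19.833 → 19.83 in.
3XL: 166 / 7.714 = 21.519 → 21.52 in.

S 18.02 inches; L 19.83 inches; 3XL 21.52 inches.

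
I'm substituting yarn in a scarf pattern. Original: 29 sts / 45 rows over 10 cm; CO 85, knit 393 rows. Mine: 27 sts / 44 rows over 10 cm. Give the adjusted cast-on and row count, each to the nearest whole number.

Cast on 79 stitches; work 384 rows.

Stitches: 85 × 27/29 = 79.14 → 79.
Rows: 393 × 44/45 = 384.27 → 384.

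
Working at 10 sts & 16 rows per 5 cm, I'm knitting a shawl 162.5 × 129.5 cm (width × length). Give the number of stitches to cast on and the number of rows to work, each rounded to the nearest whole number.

Cast on 325 stitches and work 414 rows.

Stitch gauge = 10/5 = 2 sts/cm; 162.5 × 2 = 325.00 → 325 sts.
Row gauge = 16/5 = 3.2 rows/cm; 129.5 × 3.2 = 414.40 → 414 rows.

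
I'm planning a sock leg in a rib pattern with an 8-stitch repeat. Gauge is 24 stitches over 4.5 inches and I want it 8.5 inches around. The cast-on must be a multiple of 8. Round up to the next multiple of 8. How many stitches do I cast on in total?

24 / 4.5 = 5.333 sts per inch.
8.5 × 5.333 = 45.33 sts.
Next multiple of 8: 48.

48 stitches.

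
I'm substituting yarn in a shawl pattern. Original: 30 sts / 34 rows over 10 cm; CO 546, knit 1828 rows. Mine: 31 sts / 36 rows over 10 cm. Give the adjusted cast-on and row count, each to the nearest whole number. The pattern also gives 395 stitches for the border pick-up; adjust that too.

Cast on 564 stitches; work 1936 rows; border pick-up 408 stitches.

Stitches: 546 × 31/30 = 564.20 → 564.
Rows: 1828 × 36/34 = 1935.53 → 1936.
border pick-up: 395 × 31/30 = 408.17 → 408.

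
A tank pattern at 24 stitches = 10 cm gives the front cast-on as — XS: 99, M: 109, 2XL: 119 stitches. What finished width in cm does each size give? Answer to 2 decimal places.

XS 41.25 cm; M 45.42 cm; 2XL 49.58 cm.

24/10 = 2.4 sts per cm.
XS: 99 / 2.4 = 41.250 → 41.25 cm.
M: 109 / 2.4 = 45.417 → 45.42 cm.
2XL: 119 / 2.4 = 49.583 → 49.58 cm.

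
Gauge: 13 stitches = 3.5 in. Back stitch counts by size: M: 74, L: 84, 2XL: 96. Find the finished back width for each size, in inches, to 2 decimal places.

13/3.5 = 3.714 sts per in.
M: 74 / 3.714 = 19.923 → 19.92 in.
L: 84 / 3.714 = 22.615 → 22.62 in.
2XL: 96 / 3.714 = 25.846 → 25.85 in.

M 19.92 inches; L 22.62 inches; 2XL 25.85 inches.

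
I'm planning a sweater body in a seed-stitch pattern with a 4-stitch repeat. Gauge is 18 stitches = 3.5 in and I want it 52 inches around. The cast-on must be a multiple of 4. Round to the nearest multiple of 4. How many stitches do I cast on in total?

18 / 3.5 = 5.143 sts per inch.
52 × 5.143 = 267.43 sts.
Nearest multiple of 4: 268.

CO 268 sts.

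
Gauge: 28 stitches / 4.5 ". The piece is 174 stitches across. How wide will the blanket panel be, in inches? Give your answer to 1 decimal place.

28.0 inches.

28 stitches / 4.5 inch = 6.222 stitches per inch.
174 / 6.222 = 27.96 inches.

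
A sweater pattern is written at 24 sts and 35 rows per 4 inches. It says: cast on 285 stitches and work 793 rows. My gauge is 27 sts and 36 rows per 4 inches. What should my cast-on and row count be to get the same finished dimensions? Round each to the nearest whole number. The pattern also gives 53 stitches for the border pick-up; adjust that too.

Cast on 321 stitches; work 816 rows; border pick-up 60 stitches.

Stitches: 285 × 27/24 = 320.62 → 321.
Rows: 793 × 36/35 = 815.66 → 816.
border pick-up: 53 × 27/24 = 59.62 → 60.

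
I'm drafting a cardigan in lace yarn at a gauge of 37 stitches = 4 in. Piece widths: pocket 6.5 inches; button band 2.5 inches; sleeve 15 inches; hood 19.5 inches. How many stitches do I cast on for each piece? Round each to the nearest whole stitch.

Rate = 37/4 = 9.25 sts per in.
pocket: 6.5 × 9.25 = 60.12 → 60.
button band: 2.5 × 9.25 = 23.12 → 23.
sleeve: 15 × 9.25 = 138.75 → 139.
hood: 19.5 × 9.25 = 180.38 → 180.

pocket 60; button band 23; sleeve 139; hood 180.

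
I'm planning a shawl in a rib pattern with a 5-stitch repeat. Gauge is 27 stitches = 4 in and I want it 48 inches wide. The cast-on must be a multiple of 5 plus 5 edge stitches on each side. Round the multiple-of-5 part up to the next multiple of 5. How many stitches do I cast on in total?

27 / 4 = 6.75 sts per inch.
48 × 6.75 = 324.00 sts.
Less 10 edge sts → 314.00 for the repeat.
Next multiple of 5: 315.
Add back 10 edge sts → 325.

Cast on 325 stitches.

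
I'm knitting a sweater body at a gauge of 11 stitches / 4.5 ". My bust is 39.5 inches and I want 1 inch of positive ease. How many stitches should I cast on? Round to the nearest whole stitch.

Finished = 39.5 + 1 = 40.5 in.
11 / 4.5 = 2.444 sts per inch.
40.50 × 2.444 = 99.00 sts.

99 stitches.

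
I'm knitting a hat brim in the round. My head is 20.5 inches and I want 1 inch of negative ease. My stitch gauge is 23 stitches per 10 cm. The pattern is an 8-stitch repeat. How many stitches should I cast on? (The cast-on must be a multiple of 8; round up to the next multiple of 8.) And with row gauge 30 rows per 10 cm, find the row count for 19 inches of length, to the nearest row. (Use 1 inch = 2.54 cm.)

Finished = 20.5 − 1 = 19.5 inches.
19.5 inches × 2.54 = 49.53 cm.
23/10 = 2.3 sts per cm; 49.53 × 2.3 = 113.92 sts.
Next multiple of 8 → 120.
19 inches = 48.26 cm; × 3 = 144.78 → 145 rows.

Cast on 120 stitches; work 145 rows.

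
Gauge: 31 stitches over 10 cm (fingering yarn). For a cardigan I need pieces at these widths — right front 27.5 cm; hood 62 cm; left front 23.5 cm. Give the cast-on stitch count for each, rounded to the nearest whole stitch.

Rate = 31/10 = 3.1 sts per cm.
right front: 27.5 × 3.1 = 85.25 → 85.
hood: 62 × 3.1 = 192.20 → 192.
left front: 23.5 × 3.1 = 72.85 → 73.

right front 85; hood 192; left front 73.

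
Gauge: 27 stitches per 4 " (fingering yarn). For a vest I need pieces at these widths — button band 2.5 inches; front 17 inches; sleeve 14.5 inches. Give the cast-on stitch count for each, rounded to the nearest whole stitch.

Rate = 27/4 = 6.75 sts per in.
button band: 2.5 × 6.75 = 16.88 → 17.
front: 17 × 6.75 = 114.75 → 115.
sleeve: 14.5 × 6.75 = 97.88 → 98.

button band 17; front 115; sleeve 98.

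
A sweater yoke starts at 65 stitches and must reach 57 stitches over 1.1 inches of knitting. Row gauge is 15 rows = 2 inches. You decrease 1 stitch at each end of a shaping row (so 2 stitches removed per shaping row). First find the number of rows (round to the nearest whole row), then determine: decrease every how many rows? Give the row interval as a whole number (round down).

Decrease every 2nd row.

Rows = 1.1 × 7.5 = 8.2 → 8 rows.
Stitches to remove: 8 → 4 shaping rows (at 2 st each).
8 / 4 = 2.00 → every 2 rows.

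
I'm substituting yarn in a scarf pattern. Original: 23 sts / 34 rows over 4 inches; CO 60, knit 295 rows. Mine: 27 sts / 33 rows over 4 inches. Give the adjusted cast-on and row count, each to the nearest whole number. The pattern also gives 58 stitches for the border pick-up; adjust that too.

Stitches: 60 × 27/23 = 70.43 → 70.
Rows: 295 × 33/34 = 286.32 → 286.
border pick-up: 58 × 27/23 = 68.09 → 68.

Cast on 70 stitches; work 286 rows; border pick-up 68 stitches.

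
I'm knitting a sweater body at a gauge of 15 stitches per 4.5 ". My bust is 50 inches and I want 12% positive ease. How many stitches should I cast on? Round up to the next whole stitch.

Finished = 50 × 1.12 = 56.00 in.
15 / 4.5 = 3.333 sts per inch.
56.00 × 3.333 = 186.67 sts.
→ 187 sts.

187 stitches.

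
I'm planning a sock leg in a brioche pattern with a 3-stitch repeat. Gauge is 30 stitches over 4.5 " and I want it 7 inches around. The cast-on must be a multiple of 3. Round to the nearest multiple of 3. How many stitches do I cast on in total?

30 / 4.5 = 6.667 sts per inch.
7 × 6.667 = 46.67 sts.
Nearest multiple of 3: 48.

48 stitches.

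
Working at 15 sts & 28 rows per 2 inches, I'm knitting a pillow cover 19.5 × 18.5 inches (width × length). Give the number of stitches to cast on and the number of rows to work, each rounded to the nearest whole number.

Stitch gauge = 15/2 = 7.5 sts/in; 19.5 × 7.5 = 146.25 → 146 sts.
Row gauge = 28/2 = 14 rows/in; 18.5 × 14 = 259.00 → 259 rows.

Cast on 146 stitches and work 259 rows.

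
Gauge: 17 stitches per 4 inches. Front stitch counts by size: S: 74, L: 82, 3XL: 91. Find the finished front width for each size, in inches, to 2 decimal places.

S 17.41 inches; L 19.29 inches; 3XL 21.41 inches.

17/4 = 4.25 sts per in.
S: 74 / 4.25 = 17.412 → 17.41 in.
L: 82 / 4.25 = 19.294 → 19.29 in.
3XL: 91 / 4.25 = 21.412 → 21.41 in.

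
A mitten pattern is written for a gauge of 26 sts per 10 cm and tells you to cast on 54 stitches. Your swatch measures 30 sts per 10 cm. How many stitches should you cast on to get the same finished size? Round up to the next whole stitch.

CO 63 sts.

Scale factor = 30 / 26 = 1.154.
54 × 30 / 26 = 62.31 sts.
→ 63 sts.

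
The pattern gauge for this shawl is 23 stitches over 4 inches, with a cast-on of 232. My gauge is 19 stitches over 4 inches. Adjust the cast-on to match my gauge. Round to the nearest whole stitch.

Scale factor = 19 / 23 = 0.826.
232 × 19 / 23 = 191.65 sts.
→ 192 sts.

192 stitches.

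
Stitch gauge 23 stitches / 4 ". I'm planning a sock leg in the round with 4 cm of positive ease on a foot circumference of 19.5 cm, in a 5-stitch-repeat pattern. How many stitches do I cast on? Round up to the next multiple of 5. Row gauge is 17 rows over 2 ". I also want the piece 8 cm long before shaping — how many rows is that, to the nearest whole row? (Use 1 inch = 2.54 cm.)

Finished = 19.5 + 4 = 23.5 cm.
23.5 cm × 1/2.54 = 9.25 inches.
23/4 = 5.75 sts per in; 9.25 × 5.75 = 53.20 sts.
Next multiple of 5 → 55.
8 cm = 3.15 inches; × 8.5 = 26.77 → 27 rows.

Cast on 55 stitches; work 27 rows.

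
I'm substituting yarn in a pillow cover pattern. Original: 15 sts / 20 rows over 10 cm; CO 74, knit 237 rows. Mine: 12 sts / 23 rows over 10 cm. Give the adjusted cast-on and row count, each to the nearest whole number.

Cast on 59 stitches; work 273 rows.

Stitches: 74 × 12/15 = 59.20 → 59.
Rows: 237 × 23/20 = 272.55 → 273.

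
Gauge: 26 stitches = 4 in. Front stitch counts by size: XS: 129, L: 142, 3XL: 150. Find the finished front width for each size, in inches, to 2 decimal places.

26/4 = 6.5 sts per in.
XS: 129 / 6.5 = 19.846 → 19.85 in.
L: 142 / 6.5 = 21.846 → 21.85 in.
3XL: 150 / 6.5 = 23.077 → 23.08 in.

XS 19.85 inches; L 21.85 inches; 3XL 23.08 inches.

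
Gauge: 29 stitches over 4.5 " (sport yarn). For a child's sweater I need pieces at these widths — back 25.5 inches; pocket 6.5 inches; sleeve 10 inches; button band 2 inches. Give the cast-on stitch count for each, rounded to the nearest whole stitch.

Rate = 29/4.5 = 6.444 sts per in.
back: 25.5 × 6.444 = 164.33 → 164.
pocket: 6.5 × 6.444 = 41.89 → 42.
sleeve: 10 × 6.444 = 64.44 → 64.
button band: 2 × 6.444 = 12.89 → 13.

back 164; pocket 42; sleeve 64; button band 13.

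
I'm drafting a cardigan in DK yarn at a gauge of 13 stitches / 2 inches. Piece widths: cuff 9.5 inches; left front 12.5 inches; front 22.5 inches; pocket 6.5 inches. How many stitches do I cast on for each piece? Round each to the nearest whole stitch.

Rate = 13/2 = 6.5 sts per in.
cuff: 9.5 × 6.5 = 61.75 → 62.
left front: 12.5 × 6.5 = 81.25 → 81.
front: 22.5 × 6.5 = 146.25 → 146.
pocket: 6.5 × 6.5 = 42.25 → 42.

cuff 62; left front 81; front 146; pocket 42.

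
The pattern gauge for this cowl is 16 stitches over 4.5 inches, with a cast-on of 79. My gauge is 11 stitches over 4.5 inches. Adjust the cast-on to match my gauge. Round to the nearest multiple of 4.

Scale factor = 11 / 16 = 0.688.
79 × 11 / 16 = 54.31 sts.
→ 56 sts.

56 stitches.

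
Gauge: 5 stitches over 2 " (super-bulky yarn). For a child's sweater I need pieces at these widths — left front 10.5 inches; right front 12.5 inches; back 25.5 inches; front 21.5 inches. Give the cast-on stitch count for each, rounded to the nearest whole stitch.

Rate = 5/2 = 2.5 sts per in.
left front: 10.5 × 2.5 = 26.25 → 26.
right front: 12.5 × 2.5 = 31.25 → 31.
back: 25.5 × 2.5 = 63.75 → 64.
front: 21.5 × 2.5 = 53.75 → 54.

left front 26; right front 31; back 64; front 54.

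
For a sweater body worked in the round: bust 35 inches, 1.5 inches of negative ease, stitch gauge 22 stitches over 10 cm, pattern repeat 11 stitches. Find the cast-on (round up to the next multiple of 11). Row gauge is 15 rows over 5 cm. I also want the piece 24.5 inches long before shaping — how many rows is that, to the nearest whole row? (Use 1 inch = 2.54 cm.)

Cast on 198 stitches; work 187 rows.

Finished = 35 − 1.5 = 33.5 inches.
33.5 inches × 2.54 = 85.09 cm.
22/10 = 2.2 sts per cm; 85.09 × 2.2 = 187.20 sts.
Next multiple of 11 → 198.
24.5 inches = 62.23 cm; × 3 = 186.69 → 187 rows.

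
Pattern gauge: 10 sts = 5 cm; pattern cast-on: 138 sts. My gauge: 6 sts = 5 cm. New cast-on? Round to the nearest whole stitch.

Cast on 83 stitches.

Scale factor = 6 / 10 = 0.600.
138 × 6 / 10 = 82.80 sts.
→ 83 sts.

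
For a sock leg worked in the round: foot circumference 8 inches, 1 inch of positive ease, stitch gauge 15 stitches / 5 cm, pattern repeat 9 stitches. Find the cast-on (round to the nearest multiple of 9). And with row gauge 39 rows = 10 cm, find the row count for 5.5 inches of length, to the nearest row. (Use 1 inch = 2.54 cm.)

Finished = 8 + 1 = 9 inches.
9 inches × 2.54 = 22.86 cm.
15/5 = 3 sts per cm; 22.86 × 3 = 68.58 sts.
Nearest multiple of 9 → 72.
5.5 inches = 13.97 cm; × 3.9 = 54.48 → 54 rows.

Cast on 72 stitches; work 54 rows.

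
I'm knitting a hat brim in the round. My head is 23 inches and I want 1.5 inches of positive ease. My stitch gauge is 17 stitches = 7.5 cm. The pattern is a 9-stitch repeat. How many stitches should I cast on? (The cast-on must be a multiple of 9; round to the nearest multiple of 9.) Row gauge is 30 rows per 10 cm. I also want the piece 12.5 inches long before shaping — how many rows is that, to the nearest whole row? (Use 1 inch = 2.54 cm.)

Cast on 144 stitches; work 95 rows.

Finished = 23 + 1.5 = 24.5 inches.
24.5 inches × 2.54 = 62.23 cm.
17/7.5 = 2.267 sts per cm; 62.23 × 2.267 = 141.05 sts.
Nearest multiple of 9 → 144.
12.5 inches = 31.75 cm; × 3 = 95.25 → 95 rows.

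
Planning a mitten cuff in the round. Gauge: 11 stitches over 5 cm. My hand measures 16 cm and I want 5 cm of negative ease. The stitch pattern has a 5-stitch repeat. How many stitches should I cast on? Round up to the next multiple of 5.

Cast on 25 stitches.

Finished = 16 − 5 = 11 cm.
11 / 5 = 2.2 sts/cm.
11 × 2.2 = 24.20 sts.
Next multiple of 5: 25.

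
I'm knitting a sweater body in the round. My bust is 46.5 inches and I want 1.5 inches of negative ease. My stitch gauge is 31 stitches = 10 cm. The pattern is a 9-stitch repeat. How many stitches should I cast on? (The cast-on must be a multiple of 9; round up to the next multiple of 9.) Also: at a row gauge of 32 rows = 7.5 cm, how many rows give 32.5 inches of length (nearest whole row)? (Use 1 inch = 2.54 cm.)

Cast on 360 stitches; work 352 rows.

Finished = 46.5 − 1.5 = 45 inches.
45 inches × 2.54 = 114.30 cm.
31/10 = 3.1 sts per cm; 114.30 × 3.1 = 354.33 sts.
Next multiple of 9 → 360.
32.5 inches = 82.55 cm; × 4.267 = 352.21 → 352 rows.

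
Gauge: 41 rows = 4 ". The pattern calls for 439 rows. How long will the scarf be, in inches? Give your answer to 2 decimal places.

42.83 inches.

41 rows / 4 inch = 10.25 rows per inch.
439 / 10.25 = 42.829 inches.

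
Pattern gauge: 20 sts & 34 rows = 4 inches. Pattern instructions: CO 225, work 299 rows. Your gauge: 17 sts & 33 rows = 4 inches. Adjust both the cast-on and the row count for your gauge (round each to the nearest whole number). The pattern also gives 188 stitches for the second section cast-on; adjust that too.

Cast on 191 stitches; work 290 rows; second section cast-on 160 stitches.

Stitches: 225 × 17/20 = 191.25 → 191.
Rows: 299 × 33/34 = 290.21 → 290.
second section cast-on: 188 × 17/20 = 159.80 → 160.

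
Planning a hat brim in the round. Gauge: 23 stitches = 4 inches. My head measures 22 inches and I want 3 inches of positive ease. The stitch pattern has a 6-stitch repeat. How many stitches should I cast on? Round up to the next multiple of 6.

Finished = 22 + 3 = 25 inches.
23 / 4 = 5.75 sts/in.
25 × 5.75 = 143.75 sts.
Next multiple of 6: 144.

144 stitches.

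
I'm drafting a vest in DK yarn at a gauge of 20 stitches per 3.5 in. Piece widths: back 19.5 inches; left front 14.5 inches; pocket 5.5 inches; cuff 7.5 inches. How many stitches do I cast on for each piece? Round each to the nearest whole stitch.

Rate = 20/3.5 = 5.714 sts per in.
back: 19.5 × 5.714 = 111.43 → 111.
left front: 14.5 × 5.714 = 82.86 → 83.
pocket: 5.5 × 5.714 = 31.43 → 31.
cuff: 7.5 × 5.714 = 42.86 → 43.

back 111; left front 83; pocket 31; cuff 43.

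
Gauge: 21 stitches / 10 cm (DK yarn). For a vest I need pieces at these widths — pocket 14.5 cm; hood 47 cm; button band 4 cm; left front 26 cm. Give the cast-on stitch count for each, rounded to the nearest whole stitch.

Rate = 21/10 = 2.1 sts per cm.
pocket: 14.5 × 2.1 = 30.45 → 30.
hood: 47 × 2.1 = 98.70 → 99.
button band: 4 × 2.1 = 8.40 → 8.
left front: 26 × 2.1 = 54.60 → 55.

pocket 30; hood 99; button band 8; left front 55.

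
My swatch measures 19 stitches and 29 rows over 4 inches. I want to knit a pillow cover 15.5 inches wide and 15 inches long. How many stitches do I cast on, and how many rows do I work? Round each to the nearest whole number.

Cast on 74 stitches and work 109 rows.

Stitch gauge = 19/4 = 4.75 sts/in; 15.5 × 4.75 = 73.62 → 74 sts.
Row gauge = 29/4 = 7.25 rows/in; 15 × 7.25 = 108.75 → 109 rows.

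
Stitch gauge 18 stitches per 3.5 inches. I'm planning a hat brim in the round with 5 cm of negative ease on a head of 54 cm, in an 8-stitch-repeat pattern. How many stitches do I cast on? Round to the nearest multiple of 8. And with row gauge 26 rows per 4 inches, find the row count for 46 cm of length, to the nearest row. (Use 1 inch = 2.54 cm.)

Cast on 96 stitches; work 118 rows.

Finished = 54 − 5 = 49 cm.
49 cm × 1/2.54 = 19.29 inches.
18/3.5 = 5.143 sts per in; 19.29 × 5.143 = 99.21 sts.
Nearest multiple of 8 → 96.
46 cm = 18.11 inches; × 6.5 = 117.72 → 118 rows.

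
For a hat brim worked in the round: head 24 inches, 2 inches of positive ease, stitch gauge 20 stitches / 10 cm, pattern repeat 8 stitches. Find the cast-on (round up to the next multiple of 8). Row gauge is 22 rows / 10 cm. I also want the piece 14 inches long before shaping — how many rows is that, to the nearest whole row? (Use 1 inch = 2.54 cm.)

Finished = 24 + 2 = 26 inches.
26 inches × 2.54 = 66.04 cm.
20/10 = 2 sts per cm; 66.04 × 2 = 132.08 sts.
Next multiple of 8 → 136.
14 inches = 35.56 cm; × 2.2 = 78.23 → 78 rows.

Cast on 136 stitches; work 78 rows.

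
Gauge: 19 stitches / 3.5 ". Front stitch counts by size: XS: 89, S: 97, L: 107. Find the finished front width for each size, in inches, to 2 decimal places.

19/3.5 = 5.429 sts per in.
XS: 89 / 5.429 = 16.395 → 16.39 in.
S: 97 / 5.429 = 17.868 → 17.87 in.
L: 107 / 5.429 = 19.711 → 19.71 in.

XS 16.39 inches; S 17.87 inches; L 19.71 inches.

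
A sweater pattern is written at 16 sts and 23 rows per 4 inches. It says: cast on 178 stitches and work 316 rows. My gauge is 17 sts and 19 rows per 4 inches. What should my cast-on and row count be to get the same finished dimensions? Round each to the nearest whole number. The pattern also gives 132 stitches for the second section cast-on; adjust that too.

Cast on 189 stitches; work 261 rows; second section cast-on 140 stitches.

Stitches: 178 × 17/16 = 189.12 → 189.
Rows: 316 × 19/23 = 261.04 → 261.
second section cast-on: 132 × 17/16 = 140.25 → 140.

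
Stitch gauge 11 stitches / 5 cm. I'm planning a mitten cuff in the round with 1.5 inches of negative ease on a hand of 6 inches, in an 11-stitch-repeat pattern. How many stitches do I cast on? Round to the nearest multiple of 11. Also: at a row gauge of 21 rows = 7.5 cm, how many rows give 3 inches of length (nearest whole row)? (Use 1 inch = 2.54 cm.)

Cast on 22 stitches; work 21 rows.

Finished = 6 − 1.5 = 4.5 inches.
4.5 inches × 2.54 = 11.43 cm.
11/5 = 2.2 sts per cm; 11.43 × 2.2 = 25.15 sts.
Nearest multiple of 11 → 22.
3 inches = 7.62 cm; × 2.8 = 21.34 → 21 rows.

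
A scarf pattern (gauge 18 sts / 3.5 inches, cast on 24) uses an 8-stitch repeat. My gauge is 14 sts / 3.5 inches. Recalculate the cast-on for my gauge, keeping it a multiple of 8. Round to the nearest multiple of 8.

24 × 14 / 18 = 18.67.
Nearest multiple of 8: 16.

CO 16 sts.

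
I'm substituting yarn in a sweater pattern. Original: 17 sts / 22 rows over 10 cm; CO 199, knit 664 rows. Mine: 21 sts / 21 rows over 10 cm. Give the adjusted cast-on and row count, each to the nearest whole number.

Cast on 246 stitches; work 634 rows.

Stitches: 199 × 21/17 = 245.82 → 246.
Rows: 664 × 21/22 = 633.82 → 634.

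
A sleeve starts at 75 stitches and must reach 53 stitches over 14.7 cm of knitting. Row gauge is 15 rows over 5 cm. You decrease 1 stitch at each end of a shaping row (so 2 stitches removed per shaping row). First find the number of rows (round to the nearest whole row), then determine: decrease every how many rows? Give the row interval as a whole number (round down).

Rows = 14.7 × 3 = 44.1 → 44 rows.
Stitches to remove: 22 → 11 shaping rows (at 2 st each).
44 / 11 = 4.00 → every 4 rows.

Decrease every 4th row.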